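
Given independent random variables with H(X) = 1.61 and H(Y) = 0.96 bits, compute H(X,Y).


For independent variables, H(X,Y) = H(X) + H(Y) = 1.61 + 0.96 = 2.57

2.57 bits


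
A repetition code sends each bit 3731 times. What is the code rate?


Rate = k/n = 1/3731

1/3731


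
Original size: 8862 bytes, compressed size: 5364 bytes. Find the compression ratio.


Ratio = original / compressed = 8862 / 5364 = 1.6521

1.6521


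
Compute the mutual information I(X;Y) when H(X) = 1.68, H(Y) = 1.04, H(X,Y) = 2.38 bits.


I(X;Y) = H(X) + H(Y) - H(X,Y) = 1.68 + 1.04 - 2.38 = 0.34

0.34 bits


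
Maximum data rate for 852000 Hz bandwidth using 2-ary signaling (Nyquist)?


Rate = 2 * B * log2(M) = 2 * 852000 * 1.0 = 1704000.0

1704000.0 bps


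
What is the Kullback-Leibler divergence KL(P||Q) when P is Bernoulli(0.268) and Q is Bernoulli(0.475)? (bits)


KL = p*log2(p/q) + (1-p)*log2((1-p)/(1-q)) = 0.268*log2(0.268/0.475) + 0.732*log2(0.732/0.525) = 0.1297

0.1297 bits


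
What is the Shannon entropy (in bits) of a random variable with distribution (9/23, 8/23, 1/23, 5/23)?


H = -sum(p_i * log2(p_i)). Terms: -(9/23)*log2(9/23) = 0.529684; -(8/23)*log2(8/23) = 0.529935; -(1/23)*log2(1/23) = 0.196677; -(5/23)*log2(5/23) = 0.478616. H = 0.529684 + 0.529935 + 0.196677 + 0.478616 = 1.7349

1.7349 bits


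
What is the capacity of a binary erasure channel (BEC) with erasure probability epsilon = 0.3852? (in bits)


C = 1 - epsilon = 1 - 0.3852 = 0.6148

0.6148 bits


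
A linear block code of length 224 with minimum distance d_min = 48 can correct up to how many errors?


Correction capability = floor((d-1)/2) = floor((48-1)/2) = 23

23 errors


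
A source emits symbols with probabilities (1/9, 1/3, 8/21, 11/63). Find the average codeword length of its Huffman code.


Huffman construction (repeatedly merge the two least-probable nodes; each merge adds 1 bit to every symbol beneath it): 1/9 + 11/63 = 2/7; 2/7 + 1/3 = 13/21; 8/21 + 13/21 = 1. Resulting codeword lengths (in the order the probabilities were given): (3, 2, 1, 3). L_avg = sum(p_i * l_i) = 1/9*3 + 1/3*2 + 8/21*1 + 11/63*3 = 40/21 = 1.9048

1.9048 bits


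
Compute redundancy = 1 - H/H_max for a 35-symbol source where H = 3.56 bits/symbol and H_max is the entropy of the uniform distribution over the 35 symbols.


H_max = log2(K) = log2(35) = 5.1293 bits/symbol. Redundancy = 1 - H/H_max = 1 - 3.56/5.1293 = 1 - 0.6941 = 0.3059

0.3059


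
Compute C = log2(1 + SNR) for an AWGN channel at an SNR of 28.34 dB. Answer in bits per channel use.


SNR_linear = 10^(28.34/10) = 682.3387; C = log2(1 + SNR_linear) = log2(1 + 682.3387) = 9.4165

9.4165 bits/channel use


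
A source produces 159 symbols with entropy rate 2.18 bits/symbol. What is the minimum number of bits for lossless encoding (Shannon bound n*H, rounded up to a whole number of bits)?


Minimum bits >= n * H = 159 * 2.18 = 346.62, rounded up to a whole number of bits = 347

347 bits


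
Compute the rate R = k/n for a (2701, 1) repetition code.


Rate = k/n = 1/2701

1/2701


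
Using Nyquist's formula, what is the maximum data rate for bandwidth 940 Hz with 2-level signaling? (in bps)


Rate = 2 * B * log2(M) = 2 * 940 * 1.0 = 1880.0

1880.0 bps


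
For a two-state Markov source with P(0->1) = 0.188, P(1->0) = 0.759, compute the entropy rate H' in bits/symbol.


Stationary distribution: pi_0 = p10/(p01+p10) = 0.8015, pi_1 = 0.1985. Entropy rate H' = pi_0*H(p01) + pi_1*H(p10) = 0.8015*0.6973 + 0.1985*0.7967 = 0.717

0.717 bits/symbol


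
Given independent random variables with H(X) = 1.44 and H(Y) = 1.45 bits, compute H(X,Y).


For independent variables, H(X,Y) = H(X) + H(Y) = 1.44 + 1.45 = 2.89

2.89 bits


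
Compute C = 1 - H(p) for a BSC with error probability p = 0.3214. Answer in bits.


H(p) = -p*log2(p) - (1-p)*log2(1-p) = -0.3214*log2(0.3214) - 0.6786*log2(0.6786) = 0.526311 + 0.379586 = 0.9059. C = 1 - H(p) = 1 - 0.9059 = 0.0941

0.0941 bits


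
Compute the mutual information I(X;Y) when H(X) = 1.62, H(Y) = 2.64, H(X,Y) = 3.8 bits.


I(X;Y) = H(X) + H(Y) - H(X,Y) = 1.62 + 2.64 - 3.8 = 0.46

0.46 bits


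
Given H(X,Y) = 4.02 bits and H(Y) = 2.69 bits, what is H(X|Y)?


H(X|Y) = H(X,Y) - H(Y) = 4.02 - 2.69 = 1.33

1.33 bits


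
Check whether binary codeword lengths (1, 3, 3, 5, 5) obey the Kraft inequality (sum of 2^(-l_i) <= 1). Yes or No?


Kraft sum = sum(2^(-l_i)) = 0.8125, need <= 1. Result: satisfied (a binary prefix-free code with these lengths exists)

Yes


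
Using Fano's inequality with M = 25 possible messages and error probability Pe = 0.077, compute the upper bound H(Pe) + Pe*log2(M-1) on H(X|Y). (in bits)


H(Pe) = -Pe*log2(Pe) - (1-Pe)*log2(1-Pe) = -0.077*log2(0.077) - 0.923*log2(0.923) = 0.284823 + 0.106696 = 0.3915. Pe*log2(M-1) = 0.077*log2(24) = 0.353042. Bound = H(Pe) + Pe*log2(M-1) = 0.284823 + 0.106696 + 0.353042 = 0.7446

0.7446 bits


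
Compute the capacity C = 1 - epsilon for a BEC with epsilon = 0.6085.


C = 1 - epsilon = 1 - 0.6085 = 0.3915

0.3915 bits


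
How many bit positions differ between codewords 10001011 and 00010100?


Count differing positions: ^ . . ^ ^ ^ ^ ^ = 6 differences

6


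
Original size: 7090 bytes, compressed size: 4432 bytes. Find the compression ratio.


Ratio = original / compressed = 7090 / 4432 = 1.5997

1.5997


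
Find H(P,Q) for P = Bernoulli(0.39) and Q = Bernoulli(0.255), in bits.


H(P,Q) = -p*log2(q) - (1-p)*log2(1-q). -0.39*log2(0.255) = 0.768858; -0.61*log2(0.745) = 0.259059. H(P,Q) = 0.768858 + 0.259059 = 1.0279

1.0279 bits


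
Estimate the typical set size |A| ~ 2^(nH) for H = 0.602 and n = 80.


log2|A_typical| = nH = 80 * 0.602 = 48.16, so |A_typical| ~ 2^48.16 = 3.145e+14

3.145e+14


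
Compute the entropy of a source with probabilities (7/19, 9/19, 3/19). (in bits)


H = -sum(p_i * log2(p_i)). Terms: -(7/19)*log2(7/19) = 0.530737; -(9/19)*log2(9/19) = 0.510633; -(3/19)*log2(3/19) = 0.420468. H = 0.530737 + 0.510633 + 0.420468 = 1.4618

1.4618 bits


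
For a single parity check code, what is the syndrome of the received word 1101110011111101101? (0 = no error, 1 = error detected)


Syndrome = XOR of all bits = 1 XOR 1 XOR 0 XOR 1 XOR 1 XOR 1 XOR 0 XOR 0 XOR 1 XOR 1 XOR 1 XOR 1 XOR 1 XOR 1 XOR 0 XOR 1 XOR 1 XOR 0 XOR 1 = 0

0


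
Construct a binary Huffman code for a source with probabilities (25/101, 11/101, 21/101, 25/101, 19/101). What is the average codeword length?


Huffman construction (repeatedly merge the two least-probable nodes; each merge adds 1 bit to every symbol beneath it): 11/101 + 19/101 = 30/101; 21/101 + 25/101 = 46/101; 25/101 + 30/101 = 55/101; 46/101 + 55/101 = 1. Resulting codeword lengths (in the order the probabilities were given): (2, 3, 2, 2, 3). L_avg = sum(p_i * l_i) = 25/101*2 + 11/101*3 + 21/101*2 + 25/101*2 + 19/101*3 = 232/101 = 2.297

2.297 bits


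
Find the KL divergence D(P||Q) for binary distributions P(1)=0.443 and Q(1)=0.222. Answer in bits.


KL = p*log2(p/q) + (1-p)*log2((1-p)/(1-q)) = 0.443*log2(0.443/0.222) + 0.557*log2(0.557/0.778) = 0.173

0.173 bits


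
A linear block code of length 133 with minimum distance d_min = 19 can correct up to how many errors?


Correction capability = floor((d-1)/2) = floor((19-1)/2) = 9

9 errors


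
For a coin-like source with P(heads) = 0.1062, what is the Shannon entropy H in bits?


H = -p*log2(p) - (1-p)*log2(1-p). -0.1062*log2(0.1062) = 0.343572; -0.8938*log2(0.8938) = 0.144774. H = 0.343572 + 0.144774 = 0.4883

0.4883 bits


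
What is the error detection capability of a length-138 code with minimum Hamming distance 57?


Detection capability = d_min - 1 = 57 - 1 = 56

56 errors


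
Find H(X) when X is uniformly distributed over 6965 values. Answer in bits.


H = log2(n) = log2(6965) = 12.7659

12.7659 bits


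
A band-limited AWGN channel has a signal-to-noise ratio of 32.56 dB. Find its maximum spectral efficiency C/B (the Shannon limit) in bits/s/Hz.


SNR_linear = 10^(32.56/10) = 1803.0177; C/B = log2(1 + SNR_linear) = log2(1 + 1803.0177) = 10.817

10.817 bits/s/Hz


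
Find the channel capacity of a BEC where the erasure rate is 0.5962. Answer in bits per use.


C = 1 - epsilon = 1 - 0.5962 = 0.4038

0.4038 bits


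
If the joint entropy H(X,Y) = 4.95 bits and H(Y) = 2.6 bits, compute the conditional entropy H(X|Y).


H(X|Y) = H(X,Y) - H(Y) = 4.95 - 2.6 = 2.35

2.35 bits


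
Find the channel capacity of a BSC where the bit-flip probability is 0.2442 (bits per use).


H(p) = -p*log2(p) - (1-p)*log2(1-p) = -0.2442*log2(0.2442) - 0.7558*log2(0.7558) = 0.496670 + 0.305285 = 0.802. C = 1 - H(p) = 1 - 0.802 = 0.198

0.198 bits


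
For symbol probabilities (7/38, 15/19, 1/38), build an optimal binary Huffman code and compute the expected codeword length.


Huffman construction (repeatedly merge the two least-probable nodes; each merge adds 1 bit to every symbol beneath it): 1/38 + 7/38 = 4/19; 4/19 + 15/19 = 1. Resulting codeword lengths (in the order the probabilities were given): (2, 1, 2). L_avg = sum(p_i * l_i) = 7/38*2 + 15/19*1 + 1/38*2 = 23/19 = 1.2105

1.2105 bits


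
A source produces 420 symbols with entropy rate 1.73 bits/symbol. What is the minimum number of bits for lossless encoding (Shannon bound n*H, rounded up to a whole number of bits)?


Minimum bits >= n * H = 420 * 1.73 = 726.6, rounded up to a whole number of bits = 727

727 bits


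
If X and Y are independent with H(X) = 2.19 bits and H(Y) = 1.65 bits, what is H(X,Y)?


For independent variables, H(X,Y) = H(X) + H(Y) = 2.19 + 1.65 = 3.84

3.84 bits


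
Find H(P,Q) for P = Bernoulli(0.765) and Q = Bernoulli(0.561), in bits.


H(P,Q) = -p*log2(q) - (1-p)*log2(1-q). -0.765*log2(0.561) = 0.637954; -0.235*log2(0.439) = 0.279111. H(P,Q) = 0.637954 + 0.279111 = 0.9171

0.9171 bits


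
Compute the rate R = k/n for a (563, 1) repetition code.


Rate = k/n = 1/563

1/563


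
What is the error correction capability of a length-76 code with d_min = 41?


Correction capability = floor((d-1)/2) = floor((41-1)/2) = 20

20 errors


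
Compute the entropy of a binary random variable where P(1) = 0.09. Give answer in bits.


H = -p*log2(p) - (1-p)*log2(1-p). -0.09*log2(0.09) = 0.312654; -0.91*log2(0.91) = 0.123816. H = 0.312654 + 0.123816 = 0.4365

0.4365 bits


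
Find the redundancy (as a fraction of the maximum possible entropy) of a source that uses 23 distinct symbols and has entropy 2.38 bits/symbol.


H_max = log2(K) = log2(23) = 4.5236 bits/symbol. Redundancy = 1 - H/H_max = 1 - 2.38/4.5236 = 1 - 0.5261 = 0.4739

0.4739


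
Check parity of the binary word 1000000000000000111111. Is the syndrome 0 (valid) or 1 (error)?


Syndrome = XOR of all bits = 1 XOR 0 XOR 0 XOR 0 XOR 0 XOR 0 XOR 0 XOR 0 XOR 0 XOR 0 XOR 0 XOR 0 XOR 0 XOR 0 XOR 0 XOR 0 XOR 1 XOR 1 XOR 1 XOR 1 XOR 1 XOR 1 = 1

1


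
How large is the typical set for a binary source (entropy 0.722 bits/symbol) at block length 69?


log2|A_typical| = nH = 69 * 0.722 = 49.818, so |A_typical| ~ 2^49.818 = 9.925e+14

9.925e+14


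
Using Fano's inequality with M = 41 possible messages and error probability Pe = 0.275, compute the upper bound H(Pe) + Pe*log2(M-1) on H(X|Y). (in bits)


H(Pe) = -Pe*log2(Pe) - (1-Pe)*log2(1-Pe) = -0.275*log2(0.275) - 0.725*log2(0.725) = 0.512187 + 0.336362 = 0.8485. Pe*log2(M-1) = 0.275*log2(40) = 1.463530. Bound = H(Pe) + Pe*log2(M-1) = 0.512187 + 0.336362 + 1.463530 = 2.3121

2.3121 bits


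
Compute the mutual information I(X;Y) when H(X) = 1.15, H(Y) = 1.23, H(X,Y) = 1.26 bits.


I(X;Y) = H(X) + H(Y) - H(X,Y) = 1.15 + 1.23 - 1.26 = 1.12

1.12 bits


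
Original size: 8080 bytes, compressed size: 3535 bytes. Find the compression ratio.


Ratio = original / compressed = 8080 / 3535 = 2.2857

2.2857


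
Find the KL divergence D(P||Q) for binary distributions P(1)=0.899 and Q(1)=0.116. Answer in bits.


KL = p*log2(p/q) + (1-p)*log2((1-p)/(1-q)) = 0.899*log2(0.899/0.116) + 0.101*log2(0.101/0.884) = 2.3397

2.3397 bits


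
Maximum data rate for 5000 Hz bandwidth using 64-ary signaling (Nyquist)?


Rate = 2 * B * log2(M) = 2 * 5000 * 6.0 = 60000.0

60000.0 bps


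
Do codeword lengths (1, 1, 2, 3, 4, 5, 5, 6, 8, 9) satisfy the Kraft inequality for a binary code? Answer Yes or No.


Kraft sum = sum(2^(-l_i)) = 1.5215, need <= 1. Result: violated (a binary prefix-free code with these lengths cannot exist)

No


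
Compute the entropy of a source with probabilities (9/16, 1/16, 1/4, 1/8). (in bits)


H = -sum(p_i * log2(p_i)). Terms: -(9/16)*log2(9/16) = 0.466917; -(1/16)*log2(1/16) = 0.250000; -(1/4)*log2(1/4) = 0.500000; -(1/8)*log2(1/8) = 0.375000. H = 0.466917 + 0.250000 + 0.500000 + 0.375000 = 1.5919

1.5919 bits


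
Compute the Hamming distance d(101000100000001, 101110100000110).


Count differing positions: . . . ^ ^ . . . . . . . ^ ^ ^ = 5 differences

5


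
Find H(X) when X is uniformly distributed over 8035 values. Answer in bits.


H = log2(n) = log2(8035) = 12.9721

12.9721 bits


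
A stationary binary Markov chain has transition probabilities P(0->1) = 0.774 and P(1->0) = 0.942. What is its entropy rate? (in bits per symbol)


Stationary distribution: pi_0 = p10/(p01+p10) = 0.549, pi_1 = 0.451. Entropy rate H' = pi_0*H(p01) + pi_1*H(p10) = 0.549*0.771 + 0.451*0.3195 = 0.5673

0.5673 bits/symbol


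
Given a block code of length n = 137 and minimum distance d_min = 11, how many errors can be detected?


Detection capability = d_min - 1 = 11 - 1 = 10

10 errors


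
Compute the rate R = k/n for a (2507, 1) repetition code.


Rate = k/n = 1/2507

1/2507


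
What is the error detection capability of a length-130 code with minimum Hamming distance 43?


Detection capability = d_min - 1 = 43 - 1 = 42

42 errors


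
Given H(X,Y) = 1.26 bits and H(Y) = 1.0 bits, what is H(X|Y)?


H(X|Y) = H(X,Y) - H(Y) = 1.26 - 1.0 = 0.26

0.26 bits


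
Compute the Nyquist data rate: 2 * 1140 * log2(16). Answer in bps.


Rate = 2 * B * log2(M) = 2 * 1140 * 4.0 = 9120.0

9120.0 bps


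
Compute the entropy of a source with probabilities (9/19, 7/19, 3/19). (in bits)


H = -sum(p_i * log2(p_i)). Terms: -(9/19)*log2(9/19) = 0.510633; -(7/19)*log2(7/19) = 0.530737; -(3/19)*log2(3/19) = 0.420468. H = 0.510633 + 0.530737 + 0.420468 = 1.4618

1.4618 bits


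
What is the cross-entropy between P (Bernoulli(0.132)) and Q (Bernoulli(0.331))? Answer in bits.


H(P,Q) = -p*log2(q) - (1-p)*log2(1-q). -0.132*log2(0.331) = 0.210553; -0.868*log2(0.669) = 0.503372. H(P,Q) = 0.210553 + 0.503372 = 0.7139

0.7139 bits


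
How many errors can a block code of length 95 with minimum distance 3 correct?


Correction capability = floor((d-1)/2) = floor((3-1)/2) = 1

1 errors


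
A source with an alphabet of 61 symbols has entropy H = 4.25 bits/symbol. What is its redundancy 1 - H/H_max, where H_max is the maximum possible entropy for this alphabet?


H_max = log2(K) = log2(61) = 5.9307 bits/symbol. Redundancy = 1 - H/H_max = 1 - 4.25/5.9307 = 1 - 0.7166 = 0.2834

0.2834


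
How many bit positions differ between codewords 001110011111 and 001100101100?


Count differing positions: . . . . ^ . ^ ^ . . ^ ^ = 5 differences

5


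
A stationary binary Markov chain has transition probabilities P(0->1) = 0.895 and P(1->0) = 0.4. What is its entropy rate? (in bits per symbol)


Stationary distribution: pi_0 = p10/(p01+p10) = 0.3089, pi_1 = 0.6911. Entropy rate H' = pi_0*H(p01) + pi_1*H(p10) = 0.3089*0.4846 + 0.6911*0.971 = 0.8207

0.8207 bits/symbol


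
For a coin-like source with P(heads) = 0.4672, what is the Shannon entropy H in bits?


H = -p*log2(p) - (1-p)*log2(1-p). -0.4672*log2(0.4672) = 0.512933; -0.5328*log2(0.5328) = 0.483960. H = 0.512933 + 0.483960 = 0.9969

0.9969 bits


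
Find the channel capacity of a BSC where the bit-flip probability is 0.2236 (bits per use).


H(p) = -p*log2(p) - (1-p)*log2(1-p) = -0.2236*log2(0.2236) - 0.7764*log2(0.7764) = 0.483201 + 0.283485 = 0.7667. C = 1 - H(p) = 1 - 0.7667 = 0.2333

0.2333 bits


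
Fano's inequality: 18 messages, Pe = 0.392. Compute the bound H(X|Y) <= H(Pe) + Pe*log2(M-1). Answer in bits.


H(Pe) = -Pe*log2(Pe) - (1-Pe)*log2(1-Pe) = -0.392*log2(0.392) - 0.608*log2(0.608) = 0.529621 + 0.436457 = 0.9661. Pe*log2(M-1) = 0.392*log2(17) = 1.602285. Bound = H(Pe) + Pe*log2(M-1) = 0.529621 + 0.436457 + 1.602285 = 2.5684

2.5684 bits


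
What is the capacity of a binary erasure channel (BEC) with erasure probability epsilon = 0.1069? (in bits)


C = 1 - epsilon = 1 - 0.1069 = 0.8931

0.8931 bits


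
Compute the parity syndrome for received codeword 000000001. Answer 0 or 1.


Syndrome = XOR of all bits = 0 XOR 0 XOR 0 XOR 0 XOR 0 XOR 0 XOR 0 XOR 0 XOR 1 = 1

1


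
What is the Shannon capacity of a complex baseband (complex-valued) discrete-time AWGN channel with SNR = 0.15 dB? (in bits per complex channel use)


SNR_linear = 10^(0.15/10) = 1.0351; C = log2(1 + SNR_linear) = log2(1 + 1.0351) = 1.0251

1.0251 bits/channel use


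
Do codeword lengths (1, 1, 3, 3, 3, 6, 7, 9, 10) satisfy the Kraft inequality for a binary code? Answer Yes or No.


Kraft sum = sum(2^(-l_i)) = 1.4014, need <= 1. Result: violated (a binary prefix-free code with these lengths cannot exist)

No


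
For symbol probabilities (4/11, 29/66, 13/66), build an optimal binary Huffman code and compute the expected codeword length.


Huffman construction (repeatedly merge the two least-probable nodes; each merge adds 1 bit to every symbol beneath it): 13/66 + 4/11 = 37/66; 29/66 + 37/66 = 1. Resulting codeword lengths (in the order the probabilities were given): (2, 1, 2). L_avg = sum(p_i * l_i) = 4/11*2 + 29/66*1 + 13/66*2 = 103/66 = 1.5606

1.5606 bits


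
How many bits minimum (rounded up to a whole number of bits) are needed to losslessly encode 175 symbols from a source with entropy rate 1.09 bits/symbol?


Minimum bits >= n * H = 175 * 1.09 = 190.75, rounded up to a whole number of bits = 191

191 bits


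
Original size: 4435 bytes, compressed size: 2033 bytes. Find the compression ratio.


Ratio = original / compressed = 4435 / 2033 = 2.1815

2.1815


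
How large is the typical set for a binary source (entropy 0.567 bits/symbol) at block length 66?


log2|A_typical| = nH = 66 * 0.567 = 37.422, so |A_typical| ~ 2^37.422 = 1.841e+11

1.841e+11


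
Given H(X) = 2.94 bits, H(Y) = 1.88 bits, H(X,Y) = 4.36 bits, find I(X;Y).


I(X;Y) = H(X) + H(Y) - H(X,Y) = 2.94 + 1.88 - 4.36 = 0.46

0.46 bits


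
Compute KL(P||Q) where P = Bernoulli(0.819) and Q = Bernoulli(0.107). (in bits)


KL = p*log2(p/q) + (1-p)*log2((1-p)/(1-q)) = 0.819*log2(0.819/0.107) + 0.181*log2(0.181/0.893) = 1.988

1.988 bits


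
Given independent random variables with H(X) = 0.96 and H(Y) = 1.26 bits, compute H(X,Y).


For independent variables, H(X,Y) = H(X) + H(Y) = 0.96 + 1.26 = 2.22

2.22 bits


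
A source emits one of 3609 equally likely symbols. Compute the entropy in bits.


H = log2(n) = log2(3609) = 11.8174

11.8174 bits


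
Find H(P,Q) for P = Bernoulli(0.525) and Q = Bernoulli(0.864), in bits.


H(P,Q) = -p*log2(q) - (1-p)*log2(1-q). -0.525*log2(0.864) = 0.110721; -0.475*log2(0.136) = 1.367203. H(P,Q) = 0.110721 + 1.367203 = 1.4779

1.4779 bits


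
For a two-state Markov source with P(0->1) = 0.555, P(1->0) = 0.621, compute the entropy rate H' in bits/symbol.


Stationary distribution: pi_0 = p10/(p01+p10) = 0.5281, pi_1 = 0.4719. Entropy rate H' = pi_0*H(p01) + pi_1*H(p10) = 0.5281*0.9913 + 0.4719*0.9573 = 0.9752

0.9752 bits/symbol


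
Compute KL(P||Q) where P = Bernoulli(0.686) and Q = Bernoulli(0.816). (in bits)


KL = p*log2(p/q) + (1-p)*log2((1-p)/(1-q)) = 0.686*log2(0.686/0.816) + 0.314*log2(0.314/0.184) = 0.0704

0.0704 bits


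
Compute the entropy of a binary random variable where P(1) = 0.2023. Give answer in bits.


H = -p*log2(p) - (1-p)*log2(1-p). -0.2023*log2(0.2023) = 0.466389; -0.7977*log2(0.7977) = 0.260115. H = 0.466389 + 0.260115 = 0.7265

0.7265 bits


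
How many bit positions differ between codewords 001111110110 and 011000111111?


Count differing positions: . ^ . ^ ^ ^ . . ^ . . ^ = 6 differences

6


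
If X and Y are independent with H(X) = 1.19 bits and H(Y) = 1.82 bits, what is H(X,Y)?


For independent variables, H(X,Y) = H(X) + H(Y) = 1.19 + 1.82 = 3.01

3.01 bits


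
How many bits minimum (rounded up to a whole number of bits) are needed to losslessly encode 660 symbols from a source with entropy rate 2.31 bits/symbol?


Minimum bits >= n * H = 660 * 2.31 = 1524.6, rounded up to a whole number of bits = 1525

1525 bits


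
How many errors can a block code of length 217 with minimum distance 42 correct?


Correction capability = floor((d-1)/2) = floor((42-1)/2) = 20

20 errors


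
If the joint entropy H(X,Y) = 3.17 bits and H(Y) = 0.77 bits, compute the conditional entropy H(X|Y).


H(X|Y) = H(X,Y) - H(Y) = 3.17 - 0.77 = 2.4

2.4 bits


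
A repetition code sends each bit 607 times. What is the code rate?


Rate = k/n = 1/607

1/607


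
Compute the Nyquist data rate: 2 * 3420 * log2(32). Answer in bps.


Rate = 2 * B * log2(M) = 2 * 3420 * 5.0 = 34200.0

34200.0 bps


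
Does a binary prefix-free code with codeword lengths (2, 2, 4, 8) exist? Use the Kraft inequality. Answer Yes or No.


Kraft sum = sum(2^(-l_i)) = 0.5664, need <= 1. Result: satisfied (a binary prefix-free code with these lengths exists)

Yes


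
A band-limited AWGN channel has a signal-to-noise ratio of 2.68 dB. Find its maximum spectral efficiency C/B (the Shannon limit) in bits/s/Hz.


SNR_linear = 10^(2.68/10) = 1.8535; C/B = log2(1 + SNR_linear) = log2(1 + 1.8535) = 1.5127

1.5127 bits/s/Hz


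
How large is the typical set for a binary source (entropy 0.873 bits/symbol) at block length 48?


log2|A_typical| = nH = 48 * 0.873 = 41.904, so |A_typical| ~ 2^41.904 = 4.115e+12

4.115e+12


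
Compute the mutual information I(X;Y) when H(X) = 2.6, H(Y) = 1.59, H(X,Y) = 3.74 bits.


I(X;Y) = H(X) + H(Y) - H(X,Y) = 2.6 + 1.59 - 3.74 = 0.45

0.45 bits


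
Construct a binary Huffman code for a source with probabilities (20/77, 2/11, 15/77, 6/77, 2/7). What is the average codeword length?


Huffman construction (repeatedly merge the two least-probable nodes; each merge adds 1 bit to every symbol beneath it): 6/77 + 2/11 = 20/77; 15/77 + 20/77 = 5/11; 20/77 + 2/7 = 6/11; 5/11 + 6/11 = 1. Resulting codeword lengths (in the order the probabilities were given): (2, 3, 2, 3, 2). L_avg = sum(p_i * l_i) = 20/77*2 + 2/11*3 + 15/77*2 + 6/77*3 + 2/7*2 = 174/77 = 2.2597

2.2597 bits


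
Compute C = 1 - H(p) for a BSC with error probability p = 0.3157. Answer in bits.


H(p) = -p*log2(p) - (1-p)*log2(1-p) = -0.3157*log2(0.3157) - 0.6843*log2(0.6843) = 0.525127 + 0.374517 = 0.8996. C = 1 - H(p) = 1 - 0.8996 = 0.1004

0.1004 bits


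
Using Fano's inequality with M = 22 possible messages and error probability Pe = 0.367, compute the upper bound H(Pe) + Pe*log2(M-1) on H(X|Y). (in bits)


H(Pe) = -Pe*log2(Pe) - (1-Pe)*log2(1-Pe) = -0.367*log2(0.367) - 0.633*log2(0.633) = 0.530736 + 0.417604 = 0.9483. Pe*log2(M-1) = 0.367*log2(21) = 1.611980. Bound = H(Pe) + Pe*log2(M-1) = 0.530736 + 0.417604 + 1.611980 = 2.5603

2.5603 bits


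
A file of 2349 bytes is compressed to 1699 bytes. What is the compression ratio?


Ratio = original / compressed = 2349 / 1699 = 1.3826

1.3826


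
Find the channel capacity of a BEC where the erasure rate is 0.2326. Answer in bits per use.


C = 1 - epsilon = 1 - 0.2326 = 0.7674

0.7674 bits


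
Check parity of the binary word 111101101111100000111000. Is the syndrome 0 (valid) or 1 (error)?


Syndrome = XOR of all bits = 1 XOR 1 XOR 1 XOR 1 XOR 0 XOR 1 XOR 1 XOR 0 XOR 1 XOR 1 XOR 1 XOR 1 XOR 1 XOR 0 XOR 0 XOR 0 XOR 0 XOR 0 XOR 1 XOR 1 XOR 1 XOR 0 XOR 0 XOR 0 = 0

0


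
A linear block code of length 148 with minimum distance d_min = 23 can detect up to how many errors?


Detection capability = d_min - 1 = 23 - 1 = 22

22 errors


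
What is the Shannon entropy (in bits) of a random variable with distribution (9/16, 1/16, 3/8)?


H = -sum(p_i * log2(p_i)). Terms: -(9/16)*log2(9/16) = 0.466917; -(1/16)*log2(1/16) = 0.250000; -(3/8)*log2(3/8) = 0.530639. H = 0.466917 + 0.250000 + 0.530639 = 1.2476

1.2476 bits


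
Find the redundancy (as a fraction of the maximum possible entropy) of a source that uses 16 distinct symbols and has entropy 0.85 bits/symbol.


H_max = log2(K) = log2(16) = 4.0 bits/symbol. Redundancy = 1 - H/H_max = 1 - 0.85/4.0 = 1 - 0.2125 = 0.7875

0.7875


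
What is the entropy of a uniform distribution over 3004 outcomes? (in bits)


H = log2(n) = log2(3004) = 11.5527

11.5527 bits


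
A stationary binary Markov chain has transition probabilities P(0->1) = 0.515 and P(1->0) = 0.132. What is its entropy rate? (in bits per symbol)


Stationary distribution: pi_0 = p10/(p01+p10) = 0.204, pi_1 = 0.796. Entropy rate H' = pi_0*H(p01) + pi_1*H(p10) = 0.204*0.9994 + 0.796*0.5629 = 0.6519

0.6519 bits/symbol


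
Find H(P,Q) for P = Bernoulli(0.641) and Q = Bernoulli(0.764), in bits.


H(P,Q) = -p*log2(q) - (1-p)*log2(1-q). -0.641*log2(0.764) = 0.248936; -0.359*log2(0.236) = 0.747848. H(P,Q) = 0.248936 + 0.747848 = 0.9968

0.9968 bits


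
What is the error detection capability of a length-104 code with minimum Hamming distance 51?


Detection capability = d_min - 1 = 51 - 1 = 50

50 errors


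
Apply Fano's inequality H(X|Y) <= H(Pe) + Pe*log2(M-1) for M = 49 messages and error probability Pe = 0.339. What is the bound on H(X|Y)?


H(Pe) = -Pe*log2(Pe) - (1-Pe)*log2(1-Pe) = -0.339*log2(0.339) - 0.661*log2(0.661) = 0.529058 + 0.394801 = 0.9239. Pe*log2(M-1) = 0.339*log2(48) = 1.893302. Bound = H(Pe) + Pe*log2(M-1) = 0.529058 + 0.394801 + 1.893302 = 2.8172

2.8172 bits


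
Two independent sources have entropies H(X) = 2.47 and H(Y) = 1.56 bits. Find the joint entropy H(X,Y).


For independent variables, H(X,Y) = H(X) + H(Y) = 2.47 + 1.56 = 4.03

4.03 bits


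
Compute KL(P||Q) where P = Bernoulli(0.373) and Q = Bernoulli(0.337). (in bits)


KL = p*log2(p/q) + (1-p)*log2((1-p)/(1-q)) = 0.373*log2(0.373/0.337) + 0.627*log2(0.627/0.663) = 0.0041

0.0041 bits


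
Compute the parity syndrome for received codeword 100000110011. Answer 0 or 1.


Syndrome = XOR of all bits = 1 XOR 0 XOR 0 XOR 0 XOR 0 XOR 0 XOR 1 XOR 1 XOR 0 XOR 0 XOR 1 XOR 1 = 1

1


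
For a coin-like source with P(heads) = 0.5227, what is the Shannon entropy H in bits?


H = -p*log2(p) - (1-p)*log2(1-p). -0.5227*log2(0.5227) = 0.489218; -0.4773*log2(0.4773) = 0.509294. H = 0.489218 + 0.509294 = 0.9985

0.9985 bits


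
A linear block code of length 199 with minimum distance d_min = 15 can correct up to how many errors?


Correction capability = floor((d-1)/2) = floor((15-1)/2) = 7

7 errors


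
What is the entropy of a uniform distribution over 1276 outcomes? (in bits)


H = log2(n) = log2(1276) = 10.3174

10.3174 bits


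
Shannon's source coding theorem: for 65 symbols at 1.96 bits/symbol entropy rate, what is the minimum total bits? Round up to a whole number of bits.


Minimum bits >= n * H = 65 * 1.96 = 127.4, rounded up to a whole number of bits = 128

128 bits


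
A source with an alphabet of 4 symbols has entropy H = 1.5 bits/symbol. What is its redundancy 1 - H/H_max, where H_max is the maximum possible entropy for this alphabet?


H_max = log2(K) = log2(4) = 2.0 bits/symbol. Redundancy = 1 - H/H_max = 1 - 1.5/2.0 = 1 - 0.75 = 0.25

0.25


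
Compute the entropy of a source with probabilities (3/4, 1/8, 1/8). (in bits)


H = -sum(p_i * log2(p_i)). Terms: -(3/4)*log2(3/4) = 0.311278; -(1/8)*log2(1/8) = 0.375000; -(1/8)*log2(1/8) = 0.375000. H = 0.311278 + 0.375000 + 0.375000 = 1.0613

1.0613 bits


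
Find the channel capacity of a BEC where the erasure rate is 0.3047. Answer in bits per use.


C = 1 - epsilon = 1 - 0.3047 = 0.6953

0.6953 bits


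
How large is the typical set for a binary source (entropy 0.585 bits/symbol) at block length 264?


log2|A_typical| = nH = 264 * 0.585 = 154.44, so |A_typical| ~ 2^154.44 = 3.098e+46

3.098e+46


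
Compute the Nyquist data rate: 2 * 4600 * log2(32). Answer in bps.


Rate = 2 * B * log2(M) = 2 * 4600 * 5.0 = 46000.0

46000.0 bps


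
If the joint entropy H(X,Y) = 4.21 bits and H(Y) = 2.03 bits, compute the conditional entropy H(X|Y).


H(X|Y) = H(X,Y) - H(Y) = 4.21 - 2.03 = 2.18

2.18 bits


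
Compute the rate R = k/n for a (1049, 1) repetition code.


Rate = k/n = 1/1049

1/1049


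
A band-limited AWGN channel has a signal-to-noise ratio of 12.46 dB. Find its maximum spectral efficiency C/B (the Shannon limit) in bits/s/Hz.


SNR_linear = 10^(12.46/10) = 17.6198; C/B = log2(1 + SNR_linear) = log2(1 + 17.6198) = 4.2188

4.2188 bits/s/Hz


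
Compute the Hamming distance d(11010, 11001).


Count differing positions: . . . ^ ^ = 2 differences

2


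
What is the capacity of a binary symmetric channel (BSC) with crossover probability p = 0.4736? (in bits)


H(p) = -p*log2(p) - (1-p)*log2(1-p) = -0.4736*log2(0.4736) - 0.5264*log2(0.5264) = 0.510663 + 0.487325 = 0.998. C = 1 - H(p) = 1 - 0.998 = 0.002

0.002 bits


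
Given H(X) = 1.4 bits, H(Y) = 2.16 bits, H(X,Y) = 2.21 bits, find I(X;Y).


I(X;Y) = H(X) + H(Y) - H(X,Y) = 1.4 + 2.16 - 2.21 = 1.35

1.35 bits


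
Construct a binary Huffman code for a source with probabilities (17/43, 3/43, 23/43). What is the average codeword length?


Huffman construction (repeatedly merge the two least-probable nodes; each merge adds 1 bit to every symbol beneath it): 3/43 + 17/43 = 20/43; 20/43 + 23/43 = 1. Resulting codeword lengths (in the order the probabilities were given): (2, 2, 1). L_avg = sum(p_i * l_i) = 17/43*2 + 3/43*2 + 23/43*1 = 63/43 = 1.4651

1.4651 bits


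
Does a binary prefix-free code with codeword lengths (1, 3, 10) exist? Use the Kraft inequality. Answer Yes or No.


Kraft sum = sum(2^(-l_i)) = 0.626, need <= 1. Result: satisfied (a binary prefix-free code with these lengths exists)

Yes


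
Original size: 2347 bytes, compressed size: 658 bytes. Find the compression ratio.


Ratio = original / compressed = 2347 / 658 = 3.5669

3.5669


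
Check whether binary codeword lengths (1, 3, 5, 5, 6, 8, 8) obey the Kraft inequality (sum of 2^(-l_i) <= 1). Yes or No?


Kraft sum = sum(2^(-l_i)) = 0.7109, need <= 1. Result: satisfied (a binary prefix-free code with these lengths exists)

Yes


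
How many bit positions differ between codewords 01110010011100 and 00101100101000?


Count differing positions: . ^ . ^ ^ ^ ^ . ^ ^ . ^ . . = 8 differences

8


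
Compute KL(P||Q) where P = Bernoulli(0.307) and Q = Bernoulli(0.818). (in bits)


KL = p*log2(p/q) + (1-p)*log2((1-p)/(1-q)) = 0.307*log2(0.307/0.818) + 0.693*log2(0.693/0.182) = 0.9027

0.9027 bits


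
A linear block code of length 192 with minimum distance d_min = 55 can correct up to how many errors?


Correction capability = floor((d-1)/2) = floor((55-1)/2) = 27

27 errors


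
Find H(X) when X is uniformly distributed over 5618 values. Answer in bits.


H = log2(n) = log2(5618) = 12.4558

12.4558 bits


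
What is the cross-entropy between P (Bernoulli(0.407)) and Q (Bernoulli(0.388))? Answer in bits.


H(P,Q) = -p*log2(q) - (1-p)*log2(1-q). -0.407*log2(0.388) = 0.555910; -0.593*log2(0.612) = 0.420079. H(P,Q) = 0.555910 + 0.420079 = 0.976

0.976 bits


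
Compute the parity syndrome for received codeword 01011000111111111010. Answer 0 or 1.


Syndrome = XOR of all bits = 0 XOR 1 XOR 0 XOR 1 XOR 1 XOR 0 XOR 0 XOR 0 XOR 1 XOR 1 XOR 1 XOR 1 XOR 1 XOR 1 XOR 1 XOR 1 XOR 1 XOR 0 XOR 1 XOR 0 = 1

1


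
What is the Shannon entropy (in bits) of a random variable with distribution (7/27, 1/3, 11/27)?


H = -sum(p_i * log2(p_i)). Terms: -(7/27)*log2(7/27) = 0.504916; -(1/3)*log2(1/3) = 0.528321; -(11/27)*log2(11/27) = 0.527778. H = 0.504916 + 0.528321 + 0.527778 = 1.561

1.561 bits


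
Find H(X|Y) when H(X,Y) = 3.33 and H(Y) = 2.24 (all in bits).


H(X|Y) = H(X,Y) - H(Y) = 3.33 - 2.24 = 1.09

1.09 bits


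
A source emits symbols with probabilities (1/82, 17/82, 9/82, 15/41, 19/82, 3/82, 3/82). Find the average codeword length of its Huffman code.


Huffman construction (repeatedly merge the two least-probable nodes; each merge adds 1 bit to every symbol beneath it): 1/82 + 3/82 = 2/41; 3/82 + 2/41 = 7/82; 7/82 + 9/82 = 8/41; 8/41 + 17/82 = 33/82; 19/82 + 15/41 = 49/82; 33/82 + 49/82 = 1. Resulting codeword lengths (in the order the probabilities were given): (5, 2, 3, 2, 2, 5, 4). L_avg = sum(p_i * l_i) = 1/82*5 + 17/82*2 + 9/82*3 + 15/41*2 + 19/82*2 + 3/82*5 + 3/82*4 = 191/82 = 2.3293

2.3293 bits


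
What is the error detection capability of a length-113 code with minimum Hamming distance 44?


Detection capability = d_min - 1 = 44 - 1 = 43

43 errors


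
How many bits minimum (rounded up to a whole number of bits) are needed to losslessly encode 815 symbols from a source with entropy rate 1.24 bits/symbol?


Minimum bits >= n * H = 815 * 1.24 = 1010.6, rounded up to a whole number of bits = 1011

1011 bits


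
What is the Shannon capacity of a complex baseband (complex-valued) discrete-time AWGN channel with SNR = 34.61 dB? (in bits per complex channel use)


SNR_linear = 10^(34.61/10) = 2890.6799; C = log2(1 + SNR_linear) = log2(1 + 2890.6799) = 11.4977

11.4977 bits/channel use


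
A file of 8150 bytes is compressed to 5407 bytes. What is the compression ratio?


Ratio = original / compressed = 8150 / 5407 = 1.5073

1.5073


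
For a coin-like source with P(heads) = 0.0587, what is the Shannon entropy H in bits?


H = -p*log2(p) - (1-p)*log2(1-p). -0.0587*log2(0.0587) = 0.240112; -0.9413*log2(0.9413) = 0.082151. H = 0.240112 + 0.082151 = 0.3223

0.3223 bits


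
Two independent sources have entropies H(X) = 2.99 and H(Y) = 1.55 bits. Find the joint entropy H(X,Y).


For independent variables, H(X,Y) = H(X) + H(Y) = 2.99 + 1.55 = 4.54

4.54 bits


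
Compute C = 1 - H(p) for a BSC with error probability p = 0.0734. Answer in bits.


H(p) = -p*log2(p) - (1-p)*log2(1-p) = -0.0734*log2(0.0734) - 0.9266*log2(0.9266) = 0.276577 + 0.101909 = 0.3785. C = 1 - H(p) = 1 - 0.3785 = 0.6215

0.6215 bits


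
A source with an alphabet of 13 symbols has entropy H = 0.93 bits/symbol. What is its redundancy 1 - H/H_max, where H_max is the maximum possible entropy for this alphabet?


H_max = log2(K) = log2(13) = 3.7004 bits/symbol. Redundancy = 1 - H/H_max = 1 - 0.93/3.7004 = 1 - 0.2513 = 0.7487

0.7487


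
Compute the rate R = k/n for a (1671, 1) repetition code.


Rate = k/n = 1/1671

1/1671


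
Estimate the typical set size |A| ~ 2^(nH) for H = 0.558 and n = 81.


log2|A_typical| = nH = 81 * 0.558 = 45.198, so |A_typical| ~ 2^45.198 = 4.036e+13

4.036e+13


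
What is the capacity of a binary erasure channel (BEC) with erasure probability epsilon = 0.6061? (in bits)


C = 1 - epsilon = 1 - 0.6061 = 0.3939

0.3939 bits


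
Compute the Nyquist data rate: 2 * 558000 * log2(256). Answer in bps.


Rate = 2 * B * log2(M) = 2 * 558000 * 8.0 = 8928000.0

8928000.0 bps


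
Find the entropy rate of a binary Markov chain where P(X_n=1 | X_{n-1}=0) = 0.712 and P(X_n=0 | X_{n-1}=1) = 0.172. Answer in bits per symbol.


Stationary distribution: pi_0 = p10/(p01+p10) = 0.1946, pi_1 = 0.8054. Entropy rate H' = pi_0*H(p01) + pi_1*H(p10) = 0.1946*0.8661 + 0.8054*0.6623 = 0.7019

0.7019 bits/symbol


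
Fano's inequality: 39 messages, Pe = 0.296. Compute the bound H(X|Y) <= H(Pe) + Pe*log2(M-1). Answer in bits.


H(Pe) = -Pe*log2(Pe) - (1-Pe)*log2(1-Pe) = -0.296*log2(0.296) - 0.704*log2(0.704) = 0.519874 + 0.356472 = 0.8763. Pe*log2(M-1) = 0.296*log2(38) = 1.553387. Bound = H(Pe) + Pe*log2(M-1) = 0.519874 + 0.356472 + 1.553387 = 2.4297

2.4297 bits


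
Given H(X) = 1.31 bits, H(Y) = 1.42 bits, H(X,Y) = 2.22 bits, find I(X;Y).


I(X;Y) = H(X) + H(Y) - H(X,Y) = 1.31 + 1.42 - 2.22 = 0.51

0.51 bits


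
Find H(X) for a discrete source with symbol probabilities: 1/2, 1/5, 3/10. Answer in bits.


H = -sum(p_i * log2(p_i)). Terms: -(1/2)*log2(1/2) = 0.500000; -(1/5)*log2(1/5) = 0.464386; -(3/10)*log2(3/10) = 0.521090. H = 0.500000 + 0.464386 + 0.521090 = 1.4855

1.4855 bits


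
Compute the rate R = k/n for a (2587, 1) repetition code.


Rate = k/n = 1/2587

1/2587


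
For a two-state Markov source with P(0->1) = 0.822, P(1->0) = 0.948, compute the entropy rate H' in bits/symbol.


Stationary distribution: pi_0 = p10/(p01+p10) = 0.5356, pi_1 = 0.4644. Entropy rate H' = pi_0*H(p01) + pi_1*H(p10) = 0.5356*0.6757 + 0.4644*0.2948 = 0.4988

0.4988 bits/symbol


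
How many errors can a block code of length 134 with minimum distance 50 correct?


Correction capability = floor((d-1)/2) = floor((50-1)/2) = 24

24 errors


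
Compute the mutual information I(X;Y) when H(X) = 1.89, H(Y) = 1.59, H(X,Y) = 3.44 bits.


I(X;Y) = H(X) + H(Y) - H(X,Y) = 1.89 + 1.59 - 3.44 = 0.04

0.04 bits


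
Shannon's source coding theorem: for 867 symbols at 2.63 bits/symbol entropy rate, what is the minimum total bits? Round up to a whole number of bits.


Minimum bits >= n * H = 867 * 2.63 = 2280.21, rounded up to a whole number of bits = 2281

2281 bits


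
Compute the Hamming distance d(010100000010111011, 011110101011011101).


Count differing positions: . . ^ . ^ . ^ . ^ . . ^ ^ . . ^ ^ . = 8 differences

8


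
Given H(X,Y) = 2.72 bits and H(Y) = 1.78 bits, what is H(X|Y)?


H(X|Y) = H(X,Y) - H(Y) = 2.72 - 1.78 = 0.94

0.94 bits


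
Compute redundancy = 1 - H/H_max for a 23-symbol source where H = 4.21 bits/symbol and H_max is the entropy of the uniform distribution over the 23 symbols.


H_max = log2(K) = log2(23) = 4.5236 bits/symbol. Redundancy = 1 - H/H_max = 1 - 4.21/4.5236 = 1 - 0.9307 = 0.0693

0.0693


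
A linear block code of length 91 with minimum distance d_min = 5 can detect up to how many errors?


Detection capability = d_min - 1 = 5 - 1 = 4

4 errors


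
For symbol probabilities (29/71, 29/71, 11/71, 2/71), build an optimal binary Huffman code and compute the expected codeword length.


Huffman construction (repeatedly merge the two least-probable nodes; each merge adds 1 bit to every symbol beneath it): 2/71 + 11/71 = 13/71; 13/71 + 29/71 = 42/71; 29/71 + 42/71 = 1. Resulting codeword lengths (in the order the probabilities were given): (2, 1, 3, 3). L_avg = sum(p_i * l_i) = 29/71*2 + 29/71*1 + 11/71*3 + 2/71*3 = 126/71 = 1.7746

1.7746 bits


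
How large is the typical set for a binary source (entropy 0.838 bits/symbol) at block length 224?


log2|A_typical| = nH = 224 * 0.838 = 187.712, so |A_typical| ~ 2^187.712 = 3.213e+56

3.213e+56


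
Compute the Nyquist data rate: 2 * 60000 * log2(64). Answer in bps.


Rate = 2 * B * log2(M) = 2 * 60000 * 6.0 = 720000.0

720000.0 bps


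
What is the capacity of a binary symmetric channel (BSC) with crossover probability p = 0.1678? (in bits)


H(p) = -p*log2(p) - (1-p)*log2(1-p) = -0.1678*log2(0.1678) - 0.8322*log2(0.8322) = 0.432116 + 0.220531 = 0.6526. C = 1 - H(p) = 1 - 0.6526 = 0.3474

0.3474 bits


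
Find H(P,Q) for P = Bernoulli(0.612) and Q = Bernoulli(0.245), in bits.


H(P,Q) = -p*log2(q) - (1-p)*log2(1-q). -0.612*log2(0.245) = 1.241838; -0.388*log2(0.755) = 0.157315. H(P,Q) = 1.241838 + 0.157315 = 1.3992

1.3992 bits
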